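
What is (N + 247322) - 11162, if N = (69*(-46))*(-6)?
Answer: 255204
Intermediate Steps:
N = 19044 (N = -3174*(-6) = 19044)
(N + 247322) - 11162 = (19044 + 247322) - 11162 = 266366 - 11162 = 255204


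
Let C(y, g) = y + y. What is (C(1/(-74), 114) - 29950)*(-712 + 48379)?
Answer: -52822233717/37 ≈ -1.4276e+9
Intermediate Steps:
C(y, g) = 2*y
(C(1/(-74), 114) - 29950)*(-712 + 48379) = (2/(-74) - 29950)*(-712 + 48379) = (2*(-1/74) - 29950)*47667 = (-1/37 - 29950)*47667 = -1108151/37*47667 = -52822233717/37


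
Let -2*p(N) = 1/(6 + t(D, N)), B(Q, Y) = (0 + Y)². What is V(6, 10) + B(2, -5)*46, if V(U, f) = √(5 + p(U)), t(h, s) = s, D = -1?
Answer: 1150 + √714/12 ≈ 1152.2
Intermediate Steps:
B(Q, Y) = Y²
p(N) = -1/(2*(6 + N))
V(U, f) = √(5 - 1/(12 + 2*U))
V(6, 10) + B(2, -5)*46 = √2*√((59 + 10*6)/(6 + 6))/2 + (-5)²*46 = √2*√((59 + 60)/12)/2 + 25*46 = √2*√((1/12)*119)/2 + 1150 = √2*√(119/12)/2 + 1150 = √2*(√357/6)/2 + 1150 = √714/12 + 1150 = 1150 + √714/12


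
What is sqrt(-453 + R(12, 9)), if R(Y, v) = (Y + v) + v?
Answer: 3*I*sqrt(47) ≈ 20.567*I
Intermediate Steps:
R(Y, v) = Y + 2*v
sqrt(-453 + R(12, 9)) = sqrt(-453 + (12 + 2*9)) = sqrt(-453 + (12 + 18)) = sqrt(-453 + 30) = sqrt(-423) = 3*I*sqrt(47)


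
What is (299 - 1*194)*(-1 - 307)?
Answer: -32340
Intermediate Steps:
(299 - 1*194)*(-1 - 307) = (299 - 194)*(-308) = 105*(-308) = -32340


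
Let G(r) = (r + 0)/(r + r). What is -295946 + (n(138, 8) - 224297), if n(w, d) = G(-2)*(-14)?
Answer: -520250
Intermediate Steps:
G(r) = ½ (G(r) = r/((2*r)) = r*(1/(2*r)) = ½)
n(w, d) = -7 (n(w, d) = (½)*(-14) = -7)
-295946 + (n(138, 8) - 224297) = -295946 + (-7 - 224297) = -295946 - 224304 = -520250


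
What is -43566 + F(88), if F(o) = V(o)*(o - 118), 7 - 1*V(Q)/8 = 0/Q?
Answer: -45246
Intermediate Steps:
V(Q) = 56 (V(Q) = 56 - 0/Q = 56 - 8*0 = 56 + 0 = 56)
F(o) = -6608 + 56*o (F(o) = 56*(o - 118) = 56*(-118 + o) = -6608 + 56*o)
-43566 + F(88) = -43566 + (-6608 + 56*88) = -43566 + (-6608 + 4928) = -43566 - 1680 = -45246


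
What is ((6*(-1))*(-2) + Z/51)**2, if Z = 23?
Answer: 403225/2601 ≈ 155.03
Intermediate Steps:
((6*(-1))*(-2) + Z/51)**2 = ((6*(-1))*(-2) + 23/51)**2 = (-6*(-2) + 23*(1/51))**2 = (12 + 23/51)**2 = (635/51)**2 = 403225/2601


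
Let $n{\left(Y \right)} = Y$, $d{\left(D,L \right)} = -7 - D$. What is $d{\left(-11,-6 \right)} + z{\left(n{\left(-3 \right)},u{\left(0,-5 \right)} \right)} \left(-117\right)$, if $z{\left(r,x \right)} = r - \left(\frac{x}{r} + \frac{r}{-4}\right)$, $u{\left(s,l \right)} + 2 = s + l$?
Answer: $\frac{2863}{4} \approx 715.75$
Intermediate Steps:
$u{\left(s,l \right)} = -2 + l + s$ ($u{\left(s,l \right)} = -2 + \left(s + l\right) = -2 + \left(l + s\right) = -2 + l + s$)
$z{\left(r,x \right)} = \frac{5 r}{4} - \frac{x}{r}$ ($z{\left(r,x \right)} = r - \left(\frac{x}{r} + r \left(- \frac{1}{4}\right)\right) = r - \left(\frac{x}{r} - \frac{r}{4}\right) = r - \left(- \frac{r}{4} + \frac{x}{r}\right) = r + \left(\frac{r}{4} - \frac{x}{r}\right) = \frac{5 r}{4} - \frac{x}{r}$)
$d{\left(-11,-6 \right)} + z{\left(n{\left(-3 \right)},u{\left(0,-5 \right)} \right)} \left(-117\right) = \left(-7 - -11\right) + \left(\frac{5}{4} \left(-3\right) - \frac{-2 - 5 + 0}{-3}\right) \left(-117\right) = \left(-7 + 11\right) + \left(- \frac{15}{4} - \left(-7\right) \left(- \frac{1}{3}\right)\right) \left(-117\right) = 4 + \left(- \frac{15}{4} - \frac{7}{3}\right) \left(-117\right) = 4 - - \frac{2847}{4} = 4 + \frac{2847}{4} = \frac{2863}{4}$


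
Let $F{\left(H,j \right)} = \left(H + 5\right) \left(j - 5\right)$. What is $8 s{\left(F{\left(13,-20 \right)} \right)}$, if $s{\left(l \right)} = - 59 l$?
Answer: $212400$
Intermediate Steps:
$F{\left(H,j \right)} = \left(-5 + j\right) \left(5 + H\right)$ ($F{\left(H,j \right)} = \left(5 + H\right) \left(-5 + j\right) = \left(-5 + j\right) \left(5 + H\right)$)
$8 s{\left(F{\left(13,-20 \right)} \right)} = 8 \left(- 59 \left(-25 - 65 + 5 \left(-20\right) + 13 \left(-20\right)\right)\right) = 8 \left(- 59 \left(-25 - 65 - 100 - 260\right)\right) = 8 \left(\left(-59\right) \left(-450\right)\right) = 8 \cdot 26550 = 212400$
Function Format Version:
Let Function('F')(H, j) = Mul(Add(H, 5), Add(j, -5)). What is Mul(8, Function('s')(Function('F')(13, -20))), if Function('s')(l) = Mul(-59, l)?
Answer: 212400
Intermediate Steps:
Function('F')(H, j) = Mul(Add(-5, j), Add(5, H)) (Function('F')(H, j) = Mul(Add(5, H), Add(-5, j)) = Mul(Add(-5, j), Add(5, H)))
Mul(8, Function('s')(Function('F')(13, -20))) = Mul(8, Mul(-59, Add(-25, Mul(-5, 13), Mul(5, -20), Mul(13, -20)))) = Mul(8, Mul(-59, Add(-25, -65, -100, -260))) = Mul(8, Mul(-59, -450)) = Mul(8, 26550) = 212400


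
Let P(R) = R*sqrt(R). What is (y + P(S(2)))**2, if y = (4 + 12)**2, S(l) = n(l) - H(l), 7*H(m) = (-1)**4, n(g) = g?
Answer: 22481045/343 + 6656*sqrt(91)/49 ≈ 66838.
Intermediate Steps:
H(m) = 1/7 (H(m) = (1/7)*(-1)**4 = (1/7)*1 = 1/7)
S(l) = -1/7 + l (S(l) = l - 1*1/7 = l - 1/7 = -1/7 + l)
y = 256 (y = 16**2 = 256)
P(R) = R**(3/2)
(y + P(S(2)))**2 = (256 + (-1/7 + 2)**(3/2))**2 = (256 + (13/7)**(3/2))**2 = (256 + 13*sqrt(91)/49)**2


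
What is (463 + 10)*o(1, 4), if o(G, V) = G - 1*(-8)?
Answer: 4257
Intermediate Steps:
o(G, V) = 8 + G (o(G, V) = G + 8 = 8 + G)
(463 + 10)*o(1, 4) = (463 + 10)*(8 + 1) = 473*9 = 4257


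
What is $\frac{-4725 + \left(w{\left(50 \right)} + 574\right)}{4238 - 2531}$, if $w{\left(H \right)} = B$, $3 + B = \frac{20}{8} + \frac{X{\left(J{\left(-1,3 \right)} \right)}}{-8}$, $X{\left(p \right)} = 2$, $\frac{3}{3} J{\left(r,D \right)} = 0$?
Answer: $- \frac{16607}{6828} \approx -2.4322$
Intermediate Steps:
$J{\left(r,D \right)} = 0$
$B = - \frac{3}{4}$ ($B = -3 + \left(\frac{20}{8} + \frac{2}{-8}\right) = -3 + \left(20 \cdot \frac{1}{8} + 2 \left(- \frac{1}{8}\right)\right) = -3 + \left(\frac{5}{2} - \frac{1}{4}\right) = -3 + \frac{9}{4} = - \frac{3}{4} \approx -0.75$)
$w{\left(H \right)} = - \frac{3}{4}$
$\frac{-4725 + \left(w{\left(50 \right)} + 574\right)}{4238 - 2531} = \frac{-4725 + \left(- \frac{3}{4} + 574\right)}{4238 - 2531} = \frac{-4725 + \frac{2293}{4}}{1707} = \left(- \frac{16607}{4}\right) \frac{1}{1707} = - \frac{16607}{6828}$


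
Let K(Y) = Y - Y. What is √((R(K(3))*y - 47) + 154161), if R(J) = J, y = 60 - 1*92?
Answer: √154114 ≈ 392.57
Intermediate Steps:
K(Y) = 0
y = -32 (y = 60 - 92 = -32)
√((R(K(3))*y - 47) + 154161) = √((0*(-32) - 47) + 154161) = √((0 - 47) + 154161) = √(-47 + 154161) = √154114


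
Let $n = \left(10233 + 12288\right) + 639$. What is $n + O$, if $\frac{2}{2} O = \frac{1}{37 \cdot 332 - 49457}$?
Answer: $\frac{860926679}{37173} \approx 23160.0$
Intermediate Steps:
$n = 23160$ ($n = 22521 + 639 = 23160$)
$O = - \frac{1}{37173}$ ($O = \frac{1}{37 \cdot 332 - 49457} = \frac{1}{12284 - 49457} = \frac{1}{-37173} = - \frac{1}{37173} \approx -2.6901 \cdot 10^{-5}$)
$n + O = 23160 - \frac{1}{37173} = \frac{860926679}{37173}$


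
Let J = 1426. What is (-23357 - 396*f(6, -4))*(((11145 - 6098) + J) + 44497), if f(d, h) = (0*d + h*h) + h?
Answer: -1432715730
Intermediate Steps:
f(d, h) = h + h² (f(d, h) = (0 + h²) + h = h² + h = h + h²)
(-23357 - 396*f(6, -4))*(((11145 - 6098) + J) + 44497) = (-23357 - (-1584)*(1 - 4))*(((11145 - 6098) + 1426) + 44497) = (-23357 - (-1584)*(-3))*((5047 + 1426) + 44497) = (-23357 - 396*12)*(6473 + 44497) = (-23357 - 4752)*50970 = -28109*50970 = -1432715730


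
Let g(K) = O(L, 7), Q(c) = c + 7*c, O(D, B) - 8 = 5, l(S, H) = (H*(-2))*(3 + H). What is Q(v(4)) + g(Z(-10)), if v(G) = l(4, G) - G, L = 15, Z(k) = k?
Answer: -467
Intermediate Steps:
l(S, H) = -2*H*(3 + H) (l(S, H) = (-2*H)*(3 + H) = -2*H*(3 + H))
O(D, B) = 13 (O(D, B) = 8 + 5 = 13)
v(G) = -G - 2*G*(3 + G) (v(G) = -2*G*(3 + G) - G = -G - 2*G*(3 + G))
Q(c) = 8*c
g(K) = 13
Q(v(4)) + g(Z(-10)) = 8*(4*(-7 - 2*4)) + 13 = 8*(4*(-7 - 8)) + 13 = 8*(4*(-15)) + 13 = 8*(-60) + 13 = -480 + 13 = -467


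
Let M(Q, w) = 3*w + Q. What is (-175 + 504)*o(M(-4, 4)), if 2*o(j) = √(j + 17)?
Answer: 1645/2 ≈ 822.50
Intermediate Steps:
M(Q, w) = Q + 3*w
o(j) = √(17 + j)/2 (o(j) = √(j + 17)/2 = √(17 + j)/2)
(-175 + 504)*o(M(-4, 4)) = (-175 + 504)*(√(17 + (-4 + 3*4))/2) = 329*(√(17 + (-4 + 12))/2) = 329*(√(17 + 8)/2) = 329*(√25/2) = 329*((½)*5) = 329*(5/2) = 1645/2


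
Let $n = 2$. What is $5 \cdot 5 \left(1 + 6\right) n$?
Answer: $350$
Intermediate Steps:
$5 \cdot 5 \left(1 + 6\right) n = 5 \cdot 5 \left(1 + 6\right) 2 = 25 \cdot 7 \cdot 2 = 25 \cdot 14 = 350$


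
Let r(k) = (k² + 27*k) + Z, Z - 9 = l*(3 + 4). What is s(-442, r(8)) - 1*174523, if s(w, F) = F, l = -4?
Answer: -174262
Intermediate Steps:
Z = -19 (Z = 9 - 4*(3 + 4) = 9 - 4*7 = 9 - 28 = -19)
r(k) = -19 + k² + 27*k (r(k) = (k² + 27*k) - 19 = -19 + k² + 27*k)
s(-442, r(8)) - 1*174523 = (-19 + 8² + 27*8) - 1*174523 = (-19 + 64 + 216) - 174523 = 261 - 174523 = -174262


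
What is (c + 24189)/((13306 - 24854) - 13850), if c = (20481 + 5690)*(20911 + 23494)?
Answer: -581073722/12699 ≈ -45757.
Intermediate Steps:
c = 1162123255 (c = 26171*44405 = 1162123255)
(c + 24189)/((13306 - 24854) - 13850) = (1162123255 + 24189)/((13306 - 24854) - 13850) = 1162147444/(-11548 - 13850) = 1162147444/(-25398) = 1162147444*(-1/25398) = -581073722/12699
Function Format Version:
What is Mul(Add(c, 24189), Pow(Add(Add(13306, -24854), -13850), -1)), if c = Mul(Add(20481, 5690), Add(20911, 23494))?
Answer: Rational(-581073722, 12699) ≈ -45757.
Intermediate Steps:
c = 1162123255 (c = Mul(26171, 44405) = 1162123255)
Mul(Add(c, 24189), Pow(Add(Add(13306, -24854), -13850), -1)) = Mul(Add(1162123255, 24189), Pow(Add(Add(13306, -24854), -13850), -1)) = Mul(1162147444, Pow(Add(-11548, -13850), -1)) = Mul(1162147444, Pow(-25398, -1)) = Mul(1162147444, Rational(-1, 25398)) = Rational(-581073722, 12699)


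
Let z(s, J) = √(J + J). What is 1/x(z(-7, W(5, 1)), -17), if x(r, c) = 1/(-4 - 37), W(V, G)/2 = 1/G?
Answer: -41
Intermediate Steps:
W(V, G) = 2/G
z(s, J) = √2*√J (z(s, J) = √(2*J) = √2*√J)
x(r, c) = -1/41 (x(r, c) = 1/(-41) = -1/41)
1/x(z(-7, W(5, 1)), -17) = 1/(-1/41) = -41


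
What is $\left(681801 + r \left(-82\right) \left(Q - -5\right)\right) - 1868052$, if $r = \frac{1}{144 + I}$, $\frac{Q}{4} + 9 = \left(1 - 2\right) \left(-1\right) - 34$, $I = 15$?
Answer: $- \frac{188600543}{159} \approx -1.1862 \cdot 10^{6}$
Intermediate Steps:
$Q = -168$ ($Q = -36 + 4 \left(\left(1 - 2\right) \left(-1\right) - 34\right) = -36 + 4 \left(\left(-1\right) \left(-1\right) - 34\right) = -36 + 4 \left(1 - 34\right) = -36 + 4 \left(-33\right) = -36 - 132 = -168$)
$r = \frac{1}{159}$ ($r = \frac{1}{144 + 15} = \frac{1}{159} \approx 0.0062893$)
$\left(681801 + r \left(-82\right) \left(Q - -5\right)\right) - 1868052 = \left(681801 + \frac{1}{159} \left(-82\right) \left(-168 - -5\right)\right) - 1868052 = \left(681801 - \frac{82 \left(-168 + 5\right)}{159}\right) - 1868052 = \left(681801 - - \frac{13366}{159}\right) - 1868052 = \left(681801 + \frac{13366}{159}\right) - 1868052 = \frac{108419725}{159} - 1868052 = - \frac{188600543}{159}$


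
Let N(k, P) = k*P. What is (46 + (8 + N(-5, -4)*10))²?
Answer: 64516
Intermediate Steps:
N(k, P) = P*k
(46 + (8 + N(-5, -4)*10))² = (46 + (8 - 4*(-5)*10))² = (46 + (8 + 20*10))² = (46 + (8 + 200))² = (46 + 208)² = 254² = 64516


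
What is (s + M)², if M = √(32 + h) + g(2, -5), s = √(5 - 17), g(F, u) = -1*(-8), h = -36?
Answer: 4*(4 + I + I*√3)² ≈ 34.144 + 87.426*I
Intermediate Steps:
g(F, u) = 8
s = 2*I*√3 (s = √(-12) = 2*I*√3 ≈ 3.4641*I)
M = 8 + 2*I (M = √(32 - 36) + 8 = √(-4) + 8 = 2*I + 8 = 8 + 2*I ≈ 8.0 + 2.0*I)
(s + M)² = (2*I*√3 + (8 + 2*I))² = (8 + 2*I + 2*I*√3)²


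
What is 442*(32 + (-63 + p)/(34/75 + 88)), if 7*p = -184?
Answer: 318050161/23219 ≈ 13698.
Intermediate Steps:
p = -184/7 (p = (⅐)*(-184) = -184/7 ≈ -26.286)
442*(32 + (-63 + p)/(34/75 + 88)) = 442*(32 + (-63 - 184/7)/(34/75 + 88)) = 442*(32 - 625/(7*(34*(1/75) + 88))) = 442*(32 - 625/(7*(34/75 + 88))) = 442*(32 - 625/(7*6634/75)) = 442*(32 - 625/7*75/6634) = 442*(32 - 46875/46438) = 442*(1439141/46438) = 318050161/23219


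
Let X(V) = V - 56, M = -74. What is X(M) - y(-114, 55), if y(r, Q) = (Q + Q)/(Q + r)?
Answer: -7560/59 ≈ -128.14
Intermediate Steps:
X(V) = -56 + V
y(r, Q) = 2*Q/(Q + r) (y(r, Q) = (2*Q)/(Q + r) = 2*Q/(Q + r))
X(M) - y(-114, 55) = (-56 - 74) - 2*55/(55 - 114) = -130 - 2*55/(-59) = -130 - 2*55*(-1)/59 = -130 - 1*(-110/59) = -130 + 110/59 = -7560/59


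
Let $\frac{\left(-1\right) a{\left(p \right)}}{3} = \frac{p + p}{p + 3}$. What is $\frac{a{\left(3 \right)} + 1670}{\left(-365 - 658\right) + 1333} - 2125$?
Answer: $- \frac{657083}{310} \approx -2119.6$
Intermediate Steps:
$a{\left(p \right)} = - \frac{6 p}{3 + p}$ ($a{\left(p \right)} = - 3 \frac{p + p}{p + 3} = - 3 \frac{2 p}{3 + p} = - \frac{6 p}{3 + p}$)
$\frac{a{\left(3 \right)} + 1670}{\left(-365 - 658\right) + 1333} - 2125 = \frac{\left(-6\right) 3 \frac{1}{3 + 3} + 1670}{\left(-365 - 658\right) + 1333} - 2125 = \frac{\left(-6\right) 3 \cdot \frac{1}{6} + 1670}{-1023 + 1333} - 2125 = \frac{\left(-6\right) 3 \cdot \frac{1}{6} + 1670}{310} - 2125 = \left(-3 + 1670\right) \frac{1}{310} - 2125 = 1667 \cdot \frac{1}{310} - 2125 = \frac{1667}{310} - 2125 = - \frac{657083}{310}$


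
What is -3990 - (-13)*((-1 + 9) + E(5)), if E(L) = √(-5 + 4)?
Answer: -3886 + 13*I ≈ -3886.0 + 13.0*I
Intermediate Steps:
E(L) = I (E(L) = √(-1) = I)
-3990 - (-13)*((-1 + 9) + E(5)) = -3990 - (-13)*((-1 + 9) + I) = -3990 - (-13)*(8 + I) = -3990 - (-104 - 13*I) = -3990 + (104 + 13*I) = -3886 + 13*I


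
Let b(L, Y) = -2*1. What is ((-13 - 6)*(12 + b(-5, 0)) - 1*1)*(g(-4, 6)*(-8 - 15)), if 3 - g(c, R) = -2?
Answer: 21965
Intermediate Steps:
b(L, Y) = -2
g(c, R) = 5 (g(c, R) = 3 - 1*(-2) = 3 + 2 = 5)
((-13 - 6)*(12 + b(-5, 0)) - 1*1)*(g(-4, 6)*(-8 - 15)) = ((-13 - 6)*(12 - 2) - 1*1)*(5*(-8 - 15)) = (-19*10 - 1)*(5*(-23)) = (-190 - 1)*(-115) = -191*(-115) = 21965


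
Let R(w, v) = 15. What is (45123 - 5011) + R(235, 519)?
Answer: 40127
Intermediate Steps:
(45123 - 5011) + R(235, 519) = (45123 - 5011) + 15 = 40112 + 15 = 40127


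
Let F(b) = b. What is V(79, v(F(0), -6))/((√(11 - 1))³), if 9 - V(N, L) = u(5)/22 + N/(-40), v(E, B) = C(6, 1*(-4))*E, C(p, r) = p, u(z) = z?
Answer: 4729*√10/44000 ≈ 0.33987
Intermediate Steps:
v(E, B) = 6*E
V(N, L) = 193/22 + N/40 (V(N, L) = 9 - (5/22 + N/(-40)) = 9 - (5*(1/22) + N*(-1/40)) = 9 - (5/22 - N/40) = 9 + (-5/22 + N/40) = 193/22 + N/40)
V(79, v(F(0), -6))/((√(11 - 1))³) = (193/22 + (1/40)*79)/((√(11 - 1))³) = (193/22 + 79/40)/((√10)³) = 4729/(440*((10*√10))) = 4729*(√10/100)/440 = 4729*√10/44000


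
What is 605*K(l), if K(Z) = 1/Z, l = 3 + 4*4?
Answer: 605/19 ≈ 31.842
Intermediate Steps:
l = 19 (l = 3 + 16 = 19)
K(Z) = 1/Z
605*K(l) = 605/19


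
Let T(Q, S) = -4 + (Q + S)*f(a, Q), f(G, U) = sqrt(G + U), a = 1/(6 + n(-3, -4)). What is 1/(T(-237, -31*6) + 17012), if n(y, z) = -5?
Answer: 4252/82874827 + 423*I*sqrt(59)/165749654 ≈ 5.1306e-5 + 1.9603e-5*I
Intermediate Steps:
a = 1 (a = 1/(6 - 5) = 1/1 = 1)
T(Q, S) = -4 + sqrt(1 + Q)*(Q + S) (T(Q, S) = -4 + (Q + S)*sqrt(1 + Q) = -4 + sqrt(1 + Q)*(Q + S))
1/(T(-237, -31*6) + 17012) = 1/((-4 - 237*sqrt(1 - 237) + (-31*6)*sqrt(1 - 237)) + 17012) = 1/((-4 - 474*I*sqrt(59) - 372*I*sqrt(59)) + 17012) = 1/((-4 - 846*I*sqrt(59)) + 17012) = 1/(17008 - 846*I*sqrt(59))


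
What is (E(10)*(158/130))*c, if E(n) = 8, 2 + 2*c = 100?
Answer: 30968/65 ≈ 476.43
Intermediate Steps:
c = 49 (c = -1 + (½)*100 = -1 + 50 = 49)
(E(10)*(158/130))*c = (8*(158/130))*49 = (8*(158*(1/130)))*49 = (8*(79/65))*49 = (632/65)*49 = 30968/65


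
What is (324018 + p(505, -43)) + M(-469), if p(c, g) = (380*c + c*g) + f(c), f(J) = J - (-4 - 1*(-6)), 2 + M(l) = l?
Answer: 494235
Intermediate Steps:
M(l) = -2 + l
f(J) = -2 + J (f(J) = J - (-4 + 6) = J - 1*2 = J - 2 = -2 + J)
p(c, g) = -2 + 381*c + c*g (p(c, g) = (380*c + c*g) + (-2 + c) = -2 + 381*c + c*g)
(324018 + p(505, -43)) + M(-469) = (324018 + (-2 + 381*505 + 505*(-43))) + (-2 - 469) = (324018 + (-2 + 192405 - 21715)) - 471 = (324018 + 170688) - 471 = 494706 - 471 = 494235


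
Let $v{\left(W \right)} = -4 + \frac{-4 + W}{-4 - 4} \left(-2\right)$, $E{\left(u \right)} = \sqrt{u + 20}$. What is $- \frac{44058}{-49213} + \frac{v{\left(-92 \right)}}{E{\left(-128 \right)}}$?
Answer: $\frac{44058}{49213} + \frac{14 i \sqrt{3}}{9} \approx 0.89525 + 2.6943 i$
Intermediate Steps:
$E{\left(u \right)} = \sqrt{20 + u}$
$v{\left(W \right)} = -5 + \frac{W}{4}$ ($v{\left(W \right)} = -4 + \frac{-4 + W}{-8} \left(-2\right) = -4 + \left(-4 + W\right) \left(- \frac{1}{8}\right) \left(-2\right) = -4 + \left(\frac{1}{2} - \frac{W}{8}\right) \left(-2\right) = -4 + \left(-1 + \frac{W}{4}\right) = -5 + \frac{W}{4}$)
$- \frac{44058}{-49213} + \frac{v{\left(-92 \right)}}{E{\left(-128 \right)}} = - \frac{44058}{-49213} + \frac{-5 + \frac{1}{4} \left(-92\right)}{\sqrt{20 - 128}} = \left(-44058\right) \left(- \frac{1}{49213}\right) + \frac{-5 - 23}{\sqrt{-108}} = \frac{44058}{49213} - \frac{28}{6 i \sqrt{3}} = \frac{44058}{49213} - 28 \left(- \frac{i \sqrt{3}}{18}\right) = \frac{44058}{49213} + \frac{14 i \sqrt{3}}{9}$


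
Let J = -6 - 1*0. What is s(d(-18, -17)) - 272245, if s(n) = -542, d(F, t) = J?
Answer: -272787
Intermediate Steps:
J = -6 (J = -6 + 0 = -6)
d(F, t) = -6
s(d(-18, -17)) - 272245 = -542 - 272245 = -272787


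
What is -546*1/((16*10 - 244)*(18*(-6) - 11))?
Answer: -13/238 ≈ -0.054622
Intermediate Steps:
-546*1/((16*10 - 244)*(18*(-6) - 11)) = -546*1/((-108 - 11)*(160 - 244)) = -546/((-119*(-84))) = -546/9996 = -546*1/9996 = -13/238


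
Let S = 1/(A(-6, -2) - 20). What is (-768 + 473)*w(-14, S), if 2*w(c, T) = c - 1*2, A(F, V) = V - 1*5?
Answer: 2360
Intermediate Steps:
A(F, V) = -5 + V (A(F, V) = V - 5 = -5 + V)
S = -1/27 (S = 1/((-5 - 2) - 20) = 1/(-7 - 20) = 1/(-27) = -1/27 ≈ -0.037037)
w(c, T) = -1 + c/2 (w(c, T) = (c - 1*2)/2 = (c - 2)/2 = (-2 + c)/2 = -1 + c/2)
(-768 + 473)*w(-14, S) = (-768 + 473)*(-1 + (½)*(-14)) = -295*(-1 - 7) = -295*(-8) = 2360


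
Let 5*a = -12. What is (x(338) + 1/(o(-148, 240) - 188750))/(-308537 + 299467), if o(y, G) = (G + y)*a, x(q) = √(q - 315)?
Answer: 1/1713965156 - √23/9070 ≈ -0.00052876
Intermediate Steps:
a = -12/5 (a = (⅕)*(-12) = -12/5 ≈ -2.4000)
x(q) = √(-315 + q)
o(y, G) = -12*G/5 - 12*y/5 (o(y, G) = (G + y)*(-12/5) = -12*G/5 - 12*y/5)
(x(338) + 1/(o(-148, 240) - 188750))/(-308537 + 299467) = (√(-315 + 338) + 1/((-12/5*240 - 12/5*(-148)) - 188750))/(-308537 + 299467) = (√23 + 1/((-576 + 1776/5) - 188750))/(-9070) = (√23 + 1/(-1104/5 - 188750))*(-1/9070) = (√23 + 1/(-944854/5))*(-1/9070) = (√23 - 5/944854)*(-1/9070) = (-5/944854 + √23)*(-1/9070) = 1/1713965156 - √23/9070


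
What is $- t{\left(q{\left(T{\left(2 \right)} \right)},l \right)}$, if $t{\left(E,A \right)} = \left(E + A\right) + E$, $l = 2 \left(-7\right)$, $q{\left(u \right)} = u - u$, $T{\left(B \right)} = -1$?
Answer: $14$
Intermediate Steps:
$q{\left(u \right)} = 0$
$l = -14$
$t{\left(E,A \right)} = A + 2 E$ ($t{\left(E,A \right)} = \left(A + E\right) + E = A + 2 E$)
$- t{\left(q{\left(T{\left(2 \right)} \right)},l \right)} = - (-14 + 2 \cdot 0) = - (-14 + 0) = \left(-1\right) \left(-14\right) = 14$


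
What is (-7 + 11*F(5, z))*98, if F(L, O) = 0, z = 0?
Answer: -686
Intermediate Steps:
(-7 + 11*F(5, z))*98 = (-7 + 11*0)*98 = (-7 + 0)*98 = -7*98 = -686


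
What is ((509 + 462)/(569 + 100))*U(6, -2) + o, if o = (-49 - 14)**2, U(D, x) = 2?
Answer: 2657203/669 ≈ 3971.9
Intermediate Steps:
o = 3969 (o = (-63)**2 = 3969)
((509 + 462)/(569 + 100))*U(6, -2) + o = ((509 + 462)/(569 + 100))*2 + 3969 = (971/669)*2 + 3969 = 1942/669 + 3969 = 2657203/669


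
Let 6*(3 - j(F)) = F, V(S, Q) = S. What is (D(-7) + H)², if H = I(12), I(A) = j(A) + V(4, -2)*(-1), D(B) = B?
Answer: 100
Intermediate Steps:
j(F) = 3 - F/6
I(A) = -1 - A/6 (I(A) = (3 - A/6) + 4*(-1) = (3 - A/6) - 4 = -1 - A/6)
H = -3 (H = -1 - ⅙*12 = -1 - 2 = -3)
(D(-7) + H)² = (-7 - 3)² = (-10)² = 100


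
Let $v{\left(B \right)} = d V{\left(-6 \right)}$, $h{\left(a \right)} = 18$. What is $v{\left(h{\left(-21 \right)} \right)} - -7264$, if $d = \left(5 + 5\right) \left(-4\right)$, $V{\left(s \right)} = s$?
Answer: $7504$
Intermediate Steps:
$d = -40$ ($d = 10 \left(-4\right) = -40$)
$v{\left(B \right)} = 240$ ($v{\left(B \right)} = \left(-40\right) \left(-6\right) = 240$)
$v{\left(h{\left(-21 \right)} \right)} - -7264 = 240 - -7264 = 240 + 7264 = 7504$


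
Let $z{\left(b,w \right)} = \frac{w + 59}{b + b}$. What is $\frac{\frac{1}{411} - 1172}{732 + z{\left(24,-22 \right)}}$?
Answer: $- \frac{7707056}{4818701} \approx -1.5994$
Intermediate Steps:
$z{\left(b,w \right)} = \frac{59 + w}{2 b}$
$\frac{\frac{1}{411} - 1172}{732 + z{\left(24,-22 \right)}} = \frac{\frac{1}{411} - 1172}{732 + \frac{59 - 22}{2 \cdot 24}} = \frac{\frac{1}{411} - 1172}{732 + \frac{1}{2} \cdot \frac{1}{24} \cdot 37} = - \frac{481691}{411 \left(732 + \frac{37}{48}\right)} = - \frac{481691}{411 \cdot \frac{35173}{48}} = \left(- \frac{481691}{411}\right) \frac{48}{35173} = - \frac{7707056}{4818701}$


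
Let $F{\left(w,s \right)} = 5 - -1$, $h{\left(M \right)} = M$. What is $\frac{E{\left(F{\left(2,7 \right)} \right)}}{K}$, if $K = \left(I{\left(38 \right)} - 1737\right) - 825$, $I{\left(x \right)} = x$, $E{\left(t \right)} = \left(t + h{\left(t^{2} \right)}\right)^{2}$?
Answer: $- \frac{441}{631} \approx -0.69889$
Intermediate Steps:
$F{\left(w,s \right)} = 6$ ($F{\left(w,s \right)} = 5 + 1 = 6$)
$E{\left(t \right)} = \left(t + t^{2}\right)^{2}$
$K = -2524$ ($K = \left(38 - 1737\right) - 825 = -1699 - 825 = -2524$)
$\frac{E{\left(F{\left(2,7 \right)} \right)}}{K} = \frac{6^{2} \left(1 + 6\right)^{2}}{-2524} = 36 \cdot 7^{2} \left(- \frac{1}{2524}\right) = 36 \cdot 49 \left(- \frac{1}{2524}\right) = 1764 \left(- \frac{1}{2524}\right) = - \frac{441}{631}$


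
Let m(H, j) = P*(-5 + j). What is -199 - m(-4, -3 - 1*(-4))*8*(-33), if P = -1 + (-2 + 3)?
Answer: -199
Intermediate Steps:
P = 0 (P = -1 + 1 = 0)
m(H, j) = 0 (m(H, j) = 0*(-5 + j) = 0)
-199 - m(-4, -3 - 1*(-4))*8*(-33) = -199 - 0*8*(-33) = -199 - 0*(-33) = -199 - 1*0 = -199 + 0 = -199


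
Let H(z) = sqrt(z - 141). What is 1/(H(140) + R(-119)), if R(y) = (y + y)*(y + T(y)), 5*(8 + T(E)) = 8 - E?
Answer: 604520/14617777241 - 25*I/14617777241 ≈ 4.1355e-5 - 1.7102e-9*I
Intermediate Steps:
T(E) = -32/5 - E/5 (T(E) = -8 + (8 - E)/5 = -8 + (8/5 - E/5) = -32/5 - E/5)
R(y) = 2*y*(-32/5 + 4*y/5) (R(y) = (y + y)*(y + (-32/5 - y/5)) = (2*y)*(-32/5 + 4*y/5) = 2*y*(-32/5 + 4*y/5))
H(z) = sqrt(-141 + z)
1/(H(140) + R(-119)) = 1/(sqrt(-141 + 140) + (8/5)*(-119)*(-8 - 119)) = 1/(sqrt(-1) + (8/5)*(-119)*(-127)) = 1/(I + 120904/5) = 1/(120904/5 + I) = 25*(120904/5 - I)/14617777241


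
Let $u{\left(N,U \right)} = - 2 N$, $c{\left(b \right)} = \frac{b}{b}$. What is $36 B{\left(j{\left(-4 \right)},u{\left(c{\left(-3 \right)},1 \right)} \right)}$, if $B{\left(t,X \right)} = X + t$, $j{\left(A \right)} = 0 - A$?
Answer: $72$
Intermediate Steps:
$c{\left(b \right)} = 1$
$j{\left(A \right)} = - A$
$36 B{\left(j{\left(-4 \right)},u{\left(c{\left(-3 \right)},1 \right)} \right)} = 36 \left(\left(-2\right) 1 - -4\right) = 36 \left(-2 + 4\right) = 36 \cdot 2 = 72$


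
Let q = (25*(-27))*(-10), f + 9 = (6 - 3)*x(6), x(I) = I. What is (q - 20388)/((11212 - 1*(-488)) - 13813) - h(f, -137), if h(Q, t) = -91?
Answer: 205921/2113 ≈ 97.454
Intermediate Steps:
f = 9 (f = -9 + (6 - 3)*6 = -9 + 3*6 = -9 + 18 = 9)
q = 6750 (q = -675*(-10) = 6750)
(q - 20388)/((11212 - 1*(-488)) - 13813) - h(f, -137) = (6750 - 20388)/((11212 - 1*(-488)) - 13813) - 1*(-91) = -13638/((11212 + 488) - 13813) + 91 = -13638/(11700 - 13813) + 91 = -13638/(-2113) + 91 = -13638*(-1/2113) + 91 = 13638/2113 + 91 = 205921/2113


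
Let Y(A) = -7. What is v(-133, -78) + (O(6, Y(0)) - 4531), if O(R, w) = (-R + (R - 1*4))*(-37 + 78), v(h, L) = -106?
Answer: -4801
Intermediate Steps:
O(R, w) = -164 (O(R, w) = (-R + (R - 4))*41 = (-R + (-4 + R))*41 = -4*41 = -164)
v(-133, -78) + (O(6, Y(0)) - 4531) = -106 + (-164 - 4531) = -106 - 4695 = -4801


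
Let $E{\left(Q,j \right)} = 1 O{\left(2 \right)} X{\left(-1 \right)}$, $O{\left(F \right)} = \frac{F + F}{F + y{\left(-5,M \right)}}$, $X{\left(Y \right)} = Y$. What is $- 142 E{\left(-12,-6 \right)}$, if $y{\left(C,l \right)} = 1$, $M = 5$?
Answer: $\frac{568}{3} \approx 189.33$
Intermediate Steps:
$O{\left(F \right)} = \frac{2 F}{1 + F}$ ($O{\left(F \right)} = \frac{F + F}{F + 1} = \frac{2 F}{1 + F}$)
$E{\left(Q,j \right)} = - \frac{4}{3}$ ($E{\left(Q,j \right)} = 1 \cdot 2 \cdot 2 \frac{1}{1 + 2} \left(-1\right) = 1 \cdot 2 \cdot 2 \cdot \frac{1}{3} \left(-1\right) = 1 \cdot \frac{4}{3} \left(-1\right) = \frac{4}{3} \left(-1\right) = - \frac{4}{3}$)
$- 142 E{\left(-12,-6 \right)} = \left(-142\right) \left(- \frac{4}{3}\right) = \frac{568}{3}$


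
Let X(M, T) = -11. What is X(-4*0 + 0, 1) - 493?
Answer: -504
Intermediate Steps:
X(-4*0 + 0, 1) - 493 = -11 - 493 = -504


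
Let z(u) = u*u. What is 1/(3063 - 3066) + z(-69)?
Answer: 14282/3 ≈ 4760.7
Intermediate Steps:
z(u) = u²
1/(3063 - 3066) + z(-69) = 1/(3063 - 3066) + (-69)² = 1/(-3) + 4761 = -⅓ + 4761 = 14282/3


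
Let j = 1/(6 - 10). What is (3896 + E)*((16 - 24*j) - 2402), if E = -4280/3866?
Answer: -17918610640/1933 ≈ -9.2698e+6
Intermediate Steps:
E = -2140/1933 (E = -4280*1/3866 = -2140/1933 ≈ -1.1071)
j = -¼ (j = 1/(-4) = -¼ ≈ -0.25000)
(3896 + E)*((16 - 24*j) - 2402) = (3896 - 2140/1933)*((16 - 24*(-¼)) - 2402) = 7528828*((16 + 6) - 2402)/1933 = 7528828*(22 - 2402)/1933 = (7528828/1933)*(-2380) = -17918610640/1933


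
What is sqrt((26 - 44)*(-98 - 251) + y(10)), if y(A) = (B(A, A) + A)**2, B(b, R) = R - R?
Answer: sqrt(6382) ≈ 79.887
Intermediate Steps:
B(b, R) = 0
y(A) = A**2 (y(A) = (0 + A)**2 = A**2)
sqrt((26 - 44)*(-98 - 251) + y(10)) = sqrt((26 - 44)*(-98 - 251) + 10**2) = sqrt(-18*(-349) + 100) = sqrt(6282 + 100) = sqrt(6382)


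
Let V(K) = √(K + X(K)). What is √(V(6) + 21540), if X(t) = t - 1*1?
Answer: √(21540 + √11) ≈ 146.78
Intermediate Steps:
X(t) = -1 + t (X(t) = t - 1 = -1 + t)
V(K) = √(-1 + 2*K) (V(K) = √(K + (-1 + K)) = √(-1 + 2*K))
√(V(6) + 21540) = √(√(-1 + 2*6) + 21540) = √(√(-1 + 12) + 21540) = √(√11 + 21540) = √(21540 + √11)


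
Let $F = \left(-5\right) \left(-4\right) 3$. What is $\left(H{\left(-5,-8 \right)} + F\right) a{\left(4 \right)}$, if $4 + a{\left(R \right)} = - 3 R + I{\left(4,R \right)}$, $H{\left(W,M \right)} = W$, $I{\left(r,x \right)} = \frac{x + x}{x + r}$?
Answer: $-825$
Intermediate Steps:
$F = 60$ ($F = 20 \cdot 3 = 60$)
$I{\left(r,x \right)} = \frac{2 x}{r + x}$
$a{\left(R \right)} = -4 - 3 R + \frac{2 R}{4 + R}$ ($a{\left(R \right)} = -4 - \left(3 R - \frac{2 R}{4 + R}\right) = -4 - 3 R + \frac{2 R}{4 + R}$)
$\left(H{\left(-5,-8 \right)} + F\right) a{\left(4 \right)} = \left(-5 + 60\right) \frac{-16 - 56 - 3 \cdot 4^{2}}{4 + 4} = 55 \frac{-16 - 56 - 48}{8} = 55 \cdot \frac{1}{8} \left(-120\right) = 55 \left(-15\right) = -825$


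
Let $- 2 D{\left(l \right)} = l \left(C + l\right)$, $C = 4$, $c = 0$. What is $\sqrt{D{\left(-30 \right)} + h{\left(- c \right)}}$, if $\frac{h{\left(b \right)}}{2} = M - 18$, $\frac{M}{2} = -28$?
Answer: $i \sqrt{538} \approx 23.195 i$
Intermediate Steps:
$M = -56$ ($M = 2 \left(-28\right) = -56$)
$h{\left(b \right)} = -148$ ($h{\left(b \right)} = 2 \left(-56 - 18\right) = 2 \left(-74\right) = -148$)
$D{\left(l \right)} = - \frac{l \left(4 + l\right)}{2}$
$\sqrt{D{\left(-30 \right)} + h{\left(- c \right)}} = \sqrt{\left(- \frac{1}{2}\right) \left(-30\right) \left(4 - 30\right) - 148} = \sqrt{\left(- \frac{1}{2}\right) \left(-30\right) \left(-26\right) - 148} = \sqrt{-390 - 148} = \sqrt{-538} = i \sqrt{538}$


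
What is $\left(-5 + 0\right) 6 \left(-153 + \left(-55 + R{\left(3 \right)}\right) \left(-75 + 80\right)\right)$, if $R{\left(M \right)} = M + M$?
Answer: $11940$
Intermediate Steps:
$R{\left(M \right)} = 2 M$
$\left(-5 + 0\right) 6 \left(-153 + \left(-55 + R{\left(3 \right)}\right) \left(-75 + 80\right)\right) = \left(-5 + 0\right) 6 \left(-153 + \left(-55 + 2 \cdot 3\right) \left(-75 + 80\right)\right) = \left(-5\right) 6 \left(-153 + \left(-55 + 6\right) 5\right) = - 30 \left(-153 - 245\right) = \left(-30\right) \left(-398\right) = 11940$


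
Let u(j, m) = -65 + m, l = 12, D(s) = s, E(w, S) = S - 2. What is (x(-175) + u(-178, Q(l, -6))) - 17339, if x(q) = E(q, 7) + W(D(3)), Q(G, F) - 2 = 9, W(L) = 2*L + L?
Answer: -17379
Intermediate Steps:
E(w, S) = -2 + S
W(L) = 3*L
Q(G, F) = 11 (Q(G, F) = 2 + 9 = 11)
x(q) = 14 (x(q) = (-2 + 7) + 3*3 = 5 + 9 = 14)
(x(-175) + u(-178, Q(l, -6))) - 17339 = (14 + (-65 + 11)) - 17339 = (14 - 54) - 17339 = -40 - 17339 = -17379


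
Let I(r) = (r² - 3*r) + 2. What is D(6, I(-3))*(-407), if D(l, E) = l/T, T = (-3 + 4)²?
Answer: -2442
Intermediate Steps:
I(r) = 2 + r² - 3*r
T = 1 (T = 1² = 1)
D(l, E) = l (D(l, E) = l/1 = l*1 = l)
D(6, I(-3))*(-407) = 6*(-407) = -2442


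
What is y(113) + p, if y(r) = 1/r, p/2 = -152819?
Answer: -34537093/113 ≈ -3.0564e+5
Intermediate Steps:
p = -305638 (p = 2*(-152819) = -305638)
y(113) + p = 1/113 - 305638 = -34537093/113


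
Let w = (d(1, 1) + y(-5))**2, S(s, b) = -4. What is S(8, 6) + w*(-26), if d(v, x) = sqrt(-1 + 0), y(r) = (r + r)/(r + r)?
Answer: -4 - 52*I ≈ -4.0 - 52.0*I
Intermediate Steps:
y(r) = 1 (y(r) = (2*r)/((2*r)) = (2*r)*(1/(2*r)) = 1)
d(v, x) = I (d(v, x) = sqrt(-1) = I)
w = (1 + I)**2 (w = (I + 1)**2 = (1 + I)**2 ≈ 2.0*I)
S(8, 6) + w*(-26) = -4 + (2*I)*(-26) = -4 - 52*I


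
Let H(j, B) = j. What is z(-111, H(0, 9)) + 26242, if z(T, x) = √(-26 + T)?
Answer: 26242 + I*√137 ≈ 26242.0 + 11.705*I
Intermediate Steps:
z(-111, H(0, 9)) + 26242 = √(-26 - 111) + 26242 = √(-137) + 26242 = I*√137 + 26242 = 26242 + I*√137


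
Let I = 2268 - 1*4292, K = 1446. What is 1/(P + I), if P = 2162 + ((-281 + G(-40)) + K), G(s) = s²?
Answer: 1/2903 ≈ 0.00034447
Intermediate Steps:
I = -2024 (I = 2268 - 4292 = -2024)
P = 4927 (P = 2162 + ((-281 + (-40)²) + 1446) = 2162 + ((-281 + 1600) + 1446) = 2162 + (1319 + 1446) = 2162 + 2765 = 4927)
1/(P + I) = 1/(4927 - 2024) = 1/2903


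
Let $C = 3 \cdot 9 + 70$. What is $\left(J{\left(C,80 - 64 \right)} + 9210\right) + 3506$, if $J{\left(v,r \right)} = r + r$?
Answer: $12748$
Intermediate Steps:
$C = 97$ ($C = 27 + 70 = 97$)
$J{\left(v,r \right)} = 2 r$
$\left(J{\left(C,80 - 64 \right)} + 9210\right) + 3506 = \left(2 \left(80 - 64\right) + 9210\right) + 3506 = \left(2 \cdot 16 + 9210\right) + 3506 = \left(32 + 9210\right) + 3506 = 9242 + 3506 = 12748$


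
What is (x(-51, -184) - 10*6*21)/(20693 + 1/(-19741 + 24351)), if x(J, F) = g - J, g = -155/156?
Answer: -435089495/7440789018 ≈ -0.058474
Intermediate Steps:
g = -155/156 (g = -155*1/156 = -155/156 ≈ -0.99359)
x(J, F) = -155/156 - J
(x(-51, -184) - 10*6*21)/(20693 + 1/(-19741 + 24351)) = ((-155/156 - 1*(-51)) - 10*6*21)/(20693 + 1/(-19741 + 24351)) = ((-155/156 + 51) - 10*6*21)/(20693 + 1/4610) = (7801/156 - 60*21)/(20693 + 1/4610) = (7801/156 - 1260)/(95394731/4610) = -188759/156*4610/95394731 = -435089495/7440789018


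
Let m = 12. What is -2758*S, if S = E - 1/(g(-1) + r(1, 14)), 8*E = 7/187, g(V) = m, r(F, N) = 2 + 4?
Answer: 944615/6732 ≈ 140.32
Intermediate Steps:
r(F, N) = 6
g(V) = 12
E = 7/1496 (E = (7/187)/8 = (7*(1/187))/8 = (⅛)*(7/187) = 7/1496 ≈ 0.0046791)
S = -685/13464 (S = 7/1496 - 1/(12 + 6) = 7/1496 - 1/18 = -685/13464 ≈ -0.050876)
-2758*S = -2758*(-685/13464) = 944615/6732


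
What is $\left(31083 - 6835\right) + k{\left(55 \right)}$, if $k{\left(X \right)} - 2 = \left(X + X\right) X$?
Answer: $30300$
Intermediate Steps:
$k{\left(X \right)} = 2 + 2 X^{2}$ ($k{\left(X \right)} = 2 + \left(X + X\right) X = 2 + 2 X X = 2 + 2 X^{2}$)
$\left(31083 - 6835\right) + k{\left(55 \right)} = \left(31083 - 6835\right) + \left(2 + 2 \cdot 55^{2}\right) = 24248 + \left(2 + 2 \cdot 3025\right) = 24248 + \left(2 + 6050\right) = 24248 + 6052 = 30300$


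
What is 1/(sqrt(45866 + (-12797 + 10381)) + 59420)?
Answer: 5942/353069295 - sqrt(1738)/706138590 ≈ 1.6771e-5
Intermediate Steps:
1/(sqrt(45866 + (-12797 + 10381)) + 59420) = 1/(sqrt(45866 - 2416) + 59420) = 1/(sqrt(43450) + 59420) = 1/(5*sqrt(1738) + 59420) = 1/(59420 + 5*sqrt(1738))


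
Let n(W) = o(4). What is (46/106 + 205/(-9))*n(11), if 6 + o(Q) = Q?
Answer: 21316/477 ≈ 44.688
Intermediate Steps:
o(Q) = -6 + Q
n(W) = -2 (n(W) = -6 + 4 = -2)
(46/106 + 205/(-9))*n(11) = (46/106 + 205/(-9))*(-2) = (46*(1/106) + 205*(-⅑))*(-2) = (23/53 - 205/9)*(-2) = -10658/477*(-2) = 21316/477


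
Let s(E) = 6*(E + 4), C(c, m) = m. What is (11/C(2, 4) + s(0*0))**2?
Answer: 11449/16 ≈ 715.56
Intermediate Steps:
s(E) = 24 + 6*E (s(E) = 6*(4 + E) = 24 + 6*E)
(11/C(2, 4) + s(0*0))**2 = (11/4 + (24 + 6*(0*0)))**2 = (11*(1/4) + (24 + 6*0))**2 = (11/4 + (24 + 0))**2 = (11/4 + 24)**2 = (107/4)**2 = 11449/16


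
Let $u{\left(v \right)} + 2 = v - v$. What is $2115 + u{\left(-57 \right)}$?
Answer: $2113$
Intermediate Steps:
$u{\left(v \right)} = -2$ ($u{\left(v \right)} = -2 + \left(v - v\right) = -2 + 0 = -2$)
$2115 + u{\left(-57 \right)} = 2115 - 2 = 2113$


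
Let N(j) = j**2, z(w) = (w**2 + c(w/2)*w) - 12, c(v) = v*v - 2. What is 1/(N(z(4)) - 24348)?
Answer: -1/24204 ≈ -4.1316e-5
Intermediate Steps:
c(v) = -2 + v**2 (c(v) = v**2 - 2 = -2 + v**2)
z(w) = -12 + w**2 + w*(-2 + w**2/4) (z(w) = (w**2 + (-2 + (w/2)**2)*w) - 12 = (w**2 + (-2 + w**2/4)*w) - 12 = (w**2 + w*(-2 + w**2/4)) - 12 = -12 + w**2 + w*(-2 + w**2/4))
1/(N(z(4)) - 24348) = 1/((-12 + 4**2 - 2*4 + (1/4)*4**3)**2 - 24348) = 1/((-12 + 16 - 8 + (1/4)*64)**2 - 24348) = 1/((-12 + 16 - 8 + 16)**2 - 24348) = 1/(12**2 - 24348) = 1/(144 - 24348) = 1/(-24204) = -1/24204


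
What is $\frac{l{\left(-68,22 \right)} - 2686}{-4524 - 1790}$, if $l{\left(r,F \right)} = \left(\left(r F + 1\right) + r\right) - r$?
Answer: $\frac{4181}{6314} \approx 0.66218$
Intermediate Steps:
$l{\left(r,F \right)} = 1 + F r$ ($l{\left(r,F \right)} = \left(\left(F r + 1\right) + r\right) - r = \left(\left(1 + F r\right) + r\right) - r = \left(1 + r + F r\right) - r = 1 + F r$)
$\frac{l{\left(-68,22 \right)} - 2686}{-4524 - 1790} = \frac{\left(1 + 22 \left(-68\right)\right) - 2686}{-4524 - 1790} = \frac{\left(1 - 1496\right) - 2686}{-6314} = \left(-1495 - 2686\right) \left(- \frac{1}{6314}\right) = \left(-4181\right) \left(- \frac{1}{6314}\right) = \frac{4181}{6314}$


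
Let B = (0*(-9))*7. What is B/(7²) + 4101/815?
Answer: 4101/815 ≈ 5.0319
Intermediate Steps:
B = 0 (B = 0*7 = 0)
B/(7²) + 4101/815 = 0/(7²) + 4101/815 = 0/49 + 4101*(1/815) = 0*(1/49) + 4101/815 = 0 + 4101/815 = 4101/815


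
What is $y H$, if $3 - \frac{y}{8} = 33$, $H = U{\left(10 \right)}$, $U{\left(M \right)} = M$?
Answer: $-2400$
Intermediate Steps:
$H = 10$
$y = -240$ ($y = 24 - 264 = -240$)
$y H = \left(-240\right) 10 = -2400$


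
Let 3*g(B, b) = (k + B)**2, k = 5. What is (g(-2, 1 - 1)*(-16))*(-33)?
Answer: 1584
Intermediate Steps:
g(B, b) = (5 + B)**2/3
(g(-2, 1 - 1)*(-16))*(-33) = (((5 - 2)**2/3)*(-16))*(-33) = (((1/3)*3**2)*(-16))*(-33) = (((1/3)*9)*(-16))*(-33) = (3*(-16))*(-33) = -48*(-33) = 1584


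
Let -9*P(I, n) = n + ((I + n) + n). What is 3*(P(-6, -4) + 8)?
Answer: 30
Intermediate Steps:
P(I, n) = -n/3 - I/9 (P(I, n) = -(n + ((I + n) + n))/9 = -(n + (I + 2*n))/9 = -(I + 3*n)/9 = -n/3 - I/9)
3*(P(-6, -4) + 8) = 3*((-1/3*(-4) - 1/9*(-6)) + 8) = 3*((4/3 + 2/3) + 8) = 3*(2 + 8) = 3*10 = 30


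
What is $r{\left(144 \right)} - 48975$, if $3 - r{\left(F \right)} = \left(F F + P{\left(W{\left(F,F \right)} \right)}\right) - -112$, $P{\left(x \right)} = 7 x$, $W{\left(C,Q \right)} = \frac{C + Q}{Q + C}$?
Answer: $-69827$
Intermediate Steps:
$W{\left(C,Q \right)} = 1$ ($W{\left(C,Q \right)} = \frac{C + Q}{C + Q} = 1$)
$r{\left(F \right)} = -116 - F^{2}$ ($r{\left(F \right)} = 3 - \left(\left(F F + 7 \cdot 1\right) - -112\right) = 3 - \left(\left(F^{2} + 7\right) + 112\right) = 3 - \left(\left(7 + F^{2}\right) + 112\right) = 3 - \left(119 + F^{2}\right) = -116 - F^{2}$)
$r{\left(144 \right)} - 48975 = \left(-116 - 144^{2}\right) - 48975 = \left(-116 - 20736\right) - 48975 = -20852 - 48975 = -69827$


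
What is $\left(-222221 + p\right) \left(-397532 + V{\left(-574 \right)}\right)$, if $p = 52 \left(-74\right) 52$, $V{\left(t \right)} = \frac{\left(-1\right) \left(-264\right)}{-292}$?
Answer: $\frac{12255597952934}{73} \approx 1.6788 \cdot 10^{11}$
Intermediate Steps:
$V{\left(t \right)} = - \frac{66}{73}$ ($V{\left(t \right)} = 264 \left(- \frac{1}{292}\right) = - \frac{66}{73}$)
$p = -200096$ ($p = \left(-3848\right) 52 = -200096$)
$\left(-222221 + p\right) \left(-397532 + V{\left(-574 \right)}\right) = \left(-222221 - 200096\right) \left(-397532 - \frac{66}{73}\right) = \left(-422317\right) \left(- \frac{29019902}{73}\right) = \frac{12255597952934}{73}$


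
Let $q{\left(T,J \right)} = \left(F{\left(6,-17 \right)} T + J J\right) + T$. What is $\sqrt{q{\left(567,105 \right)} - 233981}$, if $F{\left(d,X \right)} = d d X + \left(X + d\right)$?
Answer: $i \sqrt{575630} \approx 758.7 i$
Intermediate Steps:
$F{\left(d,X \right)} = X + d + X d^{2}$ ($F{\left(d,X \right)} = d^{2} X + \left(X + d\right) = X d^{2} + \left(X + d\right) = X + d + X d^{2}$)
$q{\left(T,J \right)} = J^{2} - 622 T$ ($q{\left(T,J \right)} = \left(\left(-17 + 6 - 17 \cdot 6^{2}\right) T + J J\right) + T = \left(\left(-17 + 6 - 612\right) T + J^{2}\right) + T = \left(- 623 T + J^{2}\right) + T = \left(J^{2} - 623 T\right) + T = J^{2} - 622 T$)
$\sqrt{q{\left(567,105 \right)} - 233981} = \sqrt{\left(105^{2} - 352674\right) - 233981} = \sqrt{\left(11025 - 352674\right) - 233981} = \sqrt{-341649 - 233981} = \sqrt{-575630} = i \sqrt{575630}$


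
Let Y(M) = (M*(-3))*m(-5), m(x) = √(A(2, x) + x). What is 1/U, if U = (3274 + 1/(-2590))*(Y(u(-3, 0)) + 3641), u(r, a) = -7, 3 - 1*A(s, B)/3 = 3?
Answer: 4715095/56216263965837 - 9065*I*√5/18738754655279 ≈ 8.3874e-8 - 1.0817e-9*I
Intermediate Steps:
A(s, B) = 0 (A(s, B) = 9 - 3*3 = 9 - 9 = 0)
m(x) = √x (m(x) = √(0 + x) = √x)
Y(M) = -3*I*M*√5 (Y(M) = (M*(-3))*√(-5) = (-3*M)*(I*√5) = -3*I*M*√5)
U = 30874438419/2590 + 25438977*I*√5/370 (U = (3274 + 1/(-2590))*(-3*I*(-7)*√5 + 3641) = (3274 - 1/2590)*(21*I*√5 + 3641) = 8479659*(3641 + 21*I*√5)/2590 = 30874438419/2590 + 25438977*I*√5/370 ≈ 1.1921e+7 + 1.5374e+5*I)
1/U = 1/(30874438419/2590 + 25438977*I*√5/370)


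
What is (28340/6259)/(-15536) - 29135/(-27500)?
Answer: 804631512/759686125 ≈ 1.0592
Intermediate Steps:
(28340/6259)/(-15536) - 29135/(-27500) = (28340*(1/6259))*(-1/15536) - 29135*(-1/27500) = (28340/6259)*(-1/15536) + 5827/5500 = -7085/24309956 + 5827/5500 = 804631512/759686125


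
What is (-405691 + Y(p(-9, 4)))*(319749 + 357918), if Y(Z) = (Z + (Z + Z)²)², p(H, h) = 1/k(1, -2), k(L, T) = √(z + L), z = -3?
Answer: -549842062125/2 + 1355334*I*√2 ≈ -2.7492e+11 + 1.9167e+6*I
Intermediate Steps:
k(L, T) = √(-3 + L)
p(H, h) = -I*√2/2 (p(H, h) = 1/(√(-3 + 1)) = 1/(√(-2)) = 1/(I*√2) = -I*√2/2)
Y(Z) = (Z + 4*Z²)² (Y(Z) = (Z + (2*Z)²)² = (Z + 4*Z²)²)
(-405691 + Y(p(-9, 4)))*(319749 + 357918) = (-405691 + (-I*√2/2)²*(1 + 4*(-I*√2/2))²)*(319749 + 357918) = (-405691 - (1 - 2*I*√2)²/2)*677667 = -274923402897 - 677667*(1 - 2*I*√2)²/2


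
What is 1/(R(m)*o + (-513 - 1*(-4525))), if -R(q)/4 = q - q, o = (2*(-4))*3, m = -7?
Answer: 1/4012 ≈ 0.00024925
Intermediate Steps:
o = -24 (o = -8*3 = -24)
R(q) = 0 (R(q) = -4*(q - q) = -4*0 = 0)
1/(R(m)*o + (-513 - 1*(-4525))) = 1/(0*(-24) + (-513 - 1*(-4525))) = 1/(0 + (-513 + 4525)) = 1/(0 + 4012) = 1/4012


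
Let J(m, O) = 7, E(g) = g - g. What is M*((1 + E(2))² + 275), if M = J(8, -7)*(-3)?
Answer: -5796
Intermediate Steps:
E(g) = 0
M = -21 (M = 7*(-3) = -21)
M*((1 + E(2))² + 275) = -21*((1 + 0)² + 275) = -21*(1² + 275) = -21*(1 + 275) = -21*276 = -5796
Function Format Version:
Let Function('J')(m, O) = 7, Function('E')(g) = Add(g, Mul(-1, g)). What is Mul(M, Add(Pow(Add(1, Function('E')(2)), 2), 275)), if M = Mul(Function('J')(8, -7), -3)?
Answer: -5796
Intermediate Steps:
Function('E')(g) = 0
M = -21 (M = Mul(7, -3) = -21)
Mul(M, Add(Pow(Add(1, Function('E')(2)), 2), 275)) = Mul(-21, Add(Pow(Add(1, 0), 2), 275)) = Mul(-21, Add(Pow(1, 2), 275)) = Mul(-21, Add(1, 275)) = Mul(-21, 276) = -5796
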